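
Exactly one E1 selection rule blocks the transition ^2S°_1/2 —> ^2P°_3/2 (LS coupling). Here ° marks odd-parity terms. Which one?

parity

Reading off the term symbols: S 1/2→1/2, L 0→1, J 1/2→3/2, parity odd→odd.
Parity must change: odd → odd — ✗.
ΔS = 0: S: 1/2 → 1/2 — ✓.
ΔL = 0, ±1 (not L=0↔0): L: 0 → 1, ΔL = +1 — ✓.
ΔJ = 0, ±1 (not J=0↔0): J: 1/2 → 3/2, ΔJ = +1 — ✓.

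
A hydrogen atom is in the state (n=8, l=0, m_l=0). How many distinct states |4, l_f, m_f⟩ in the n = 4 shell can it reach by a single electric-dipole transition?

3

E1 requires Δl = ±1, so l_f ∈ {-1, 1}; with 0 ≤ l_f ≤ n_f−1 = 3, the allowed l_f values are {1}.
For l_f = 1: m_f ∈ {m_i−1, m_i, m_i+1} ∩ [−1, 1] = {-1, 0, 1} → 3 states.
Total: 3.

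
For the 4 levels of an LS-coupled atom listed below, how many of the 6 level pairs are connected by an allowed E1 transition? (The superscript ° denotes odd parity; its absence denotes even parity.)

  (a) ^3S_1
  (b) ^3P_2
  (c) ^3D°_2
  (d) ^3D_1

2

(a)–(b): forbidden (parity).
(a)–(c): forbidden (ΔL).
(a)–(d): forbidden (parity, ΔL).
(b)–(c): allowed.
(b)–(d): forbidden (parity).
(c)–(d): allowed.
Allowed pairs: 2 of 6.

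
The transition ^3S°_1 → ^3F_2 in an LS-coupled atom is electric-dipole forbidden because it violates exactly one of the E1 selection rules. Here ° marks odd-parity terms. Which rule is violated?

the ΔL = 0, ±1 rule

Reading off the term symbols: S 1→1, L 0→3, J 1→2, parity odd→even.
Parity must change: odd → even — ok.
ΔS = 0: S: 1 → 1 — ok.
ΔL = 0, ±1 (not L=0↔0): L: 0 → 3, ΔL = +3 — fails.
ΔJ = 0, ±1 (not J=0↔0): J: 1 → 2, ΔJ = +1 — ok.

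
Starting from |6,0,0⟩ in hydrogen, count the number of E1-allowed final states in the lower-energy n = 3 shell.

E1 requires Δl = ±1, so l_f ∈ {-1, 1}; with 0 ≤ l_f ≤ n_f−1 = 2, the allowed l_f values are {1}.
For l_f = 1: m_f ∈ {m_i−1, m_i, m_i+1} ∩ [−1, 1] = {-1, 0, 1} → 3 states.
Total: 3.

3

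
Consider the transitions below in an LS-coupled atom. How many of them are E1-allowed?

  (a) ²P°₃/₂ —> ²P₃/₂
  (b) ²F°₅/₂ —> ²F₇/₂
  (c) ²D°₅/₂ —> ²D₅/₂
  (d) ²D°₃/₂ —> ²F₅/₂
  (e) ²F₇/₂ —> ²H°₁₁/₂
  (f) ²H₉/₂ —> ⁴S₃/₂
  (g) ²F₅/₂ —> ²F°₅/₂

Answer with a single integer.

5

(a) allowed
(b) allowed
(c) allowed
(d) allowed
(e) forbidden (ΔL, ΔJ fail)
(f) forbidden (parity, ΔS, ΔL, ΔJ fail)
(g) allowed
Total allowed: 5 of 7.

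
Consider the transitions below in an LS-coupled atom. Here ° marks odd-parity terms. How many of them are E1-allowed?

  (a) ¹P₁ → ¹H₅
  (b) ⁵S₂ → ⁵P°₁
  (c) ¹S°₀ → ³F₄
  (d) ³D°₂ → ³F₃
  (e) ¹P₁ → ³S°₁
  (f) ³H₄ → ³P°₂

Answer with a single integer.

(a) forbidden (parity, ΔL, ΔJ fail)
(b) allowed
(c) forbidden (ΔS, ΔL, ΔJ fail)
(d) allowed
(e) forbidden (ΔS fails)
(f) forbidden (ΔL, ΔJ fail)
Total allowed: 2 of 6.

2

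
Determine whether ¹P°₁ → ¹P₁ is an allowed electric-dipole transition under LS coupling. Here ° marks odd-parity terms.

allowed

Reading off the term symbols: S 0→0, L 1→1, J 1→1, parity odd→even.
Parity must change: odd → even — passes.
ΔS = 0: S: 0 → 0 — passes.
ΔL = 0, ±1 (not L=0↔0): L: 1 → 1, ΔL = +0 — passes.
ΔJ = 0, ±1 (not J=0↔0): J: 1 → 1, ΔJ = +0 — passes.
All four E1 rules are satisfied.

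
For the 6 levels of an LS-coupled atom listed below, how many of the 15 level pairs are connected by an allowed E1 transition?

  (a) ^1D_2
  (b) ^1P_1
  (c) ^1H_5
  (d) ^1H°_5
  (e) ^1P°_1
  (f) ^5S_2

(a)–(b): forbidden (parity).
(a)–(c): forbidden (parity, ΔL, ΔJ).
(a)–(d): forbidden (ΔL, ΔJ).
(a)–(e): allowed.
(a)–(f): forbidden (parity, ΔS, ΔL).
(b)–(c): forbidden (parity, ΔL, ΔJ).
(b)–(d): forbidden (ΔL, ΔJ).
(b)–(e): allowed.
(b)–(f): forbidden (parity, ΔS).
(c)–(d): allowed.
(c)–(e): forbidden (ΔL, ΔJ).
(c)–(f): forbidden (parity, ΔS, ΔL, ΔJ).
(d)–(e): forbidden (parity, ΔL, ΔJ).
(d)–(f): forbidden (ΔS, ΔL, ΔJ).
(e)–(f): forbidden (ΔS).
Allowed pairs: 3 of 15.

3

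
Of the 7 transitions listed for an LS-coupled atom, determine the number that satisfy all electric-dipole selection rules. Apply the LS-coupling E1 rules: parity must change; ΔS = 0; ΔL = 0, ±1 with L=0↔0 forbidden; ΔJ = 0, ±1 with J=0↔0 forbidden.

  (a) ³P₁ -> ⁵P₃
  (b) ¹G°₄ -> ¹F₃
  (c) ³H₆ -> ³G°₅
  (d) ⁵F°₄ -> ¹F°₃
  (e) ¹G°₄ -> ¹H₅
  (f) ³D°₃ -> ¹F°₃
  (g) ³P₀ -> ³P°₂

(a) forbidden (parity, ΔS, ΔJ fail)
(b) allowed
(c) allowed
(d) forbidden (parity, ΔS fail)
(e) allowed
(f) forbidden (parity, ΔS fail)
(g) forbidden (ΔJ fails)
Total allowed: 3 of 7.

3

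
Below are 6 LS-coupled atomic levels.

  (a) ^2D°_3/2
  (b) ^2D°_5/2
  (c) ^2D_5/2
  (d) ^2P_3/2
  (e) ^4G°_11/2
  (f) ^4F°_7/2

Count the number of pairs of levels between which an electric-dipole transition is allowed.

4

(a)–(b): forbidden (parity).
(a)–(c): allowed.
(a)–(d): allowed.
(a)–(e): forbidden (parity, ΔS, ΔL, ΔJ).
(a)–(f): forbidden (parity, ΔS, ΔJ).
(b)–(c): allowed.
(b)–(d): allowed.
(b)–(e): forbidden (parity, ΔS, ΔL, ΔJ).
(b)–(f): forbidden (parity, ΔS).
(c)–(d): forbidden (parity).
(c)–(e): forbidden (ΔS, ΔL, ΔJ).
(c)–(f): forbidden (ΔS).
(d)–(e): forbidden (ΔS, ΔL, ΔJ).
(d)–(f): forbidden (ΔS, ΔL, ΔJ).
(e)–(f): forbidden (parity, ΔJ).
Allowed pairs: 4 of 15.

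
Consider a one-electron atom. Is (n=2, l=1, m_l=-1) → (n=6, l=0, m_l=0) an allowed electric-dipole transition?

allowed

Initial l = 1, final l = 0, so Δl = -1. E1 requires Δl = ±1: passes.
m_l: -1 → 0 (Δm_l = +1). |Δm_l| ≤ 1 passes.
All E1 selection rules are satisfied.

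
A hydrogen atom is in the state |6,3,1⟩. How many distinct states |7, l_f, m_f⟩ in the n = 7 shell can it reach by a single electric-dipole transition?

6

E1 requires Δl = ±1, so l_f ∈ {2, 4}; with 0 ≤ l_f ≤ n_f−1 = 6, the allowed l_f values are {2, 4}.
For l_f = 2: m_f ∈ {m_i−1, m_i, m_i+1} ∩ [−2, 2] = {0, 1, 2} → 3 states.
For l_f = 4: m_f ∈ {m_i−1, m_i, m_i+1} ∩ [−4, 4] = {0, 1, 2} → 3 states.
Total: 6.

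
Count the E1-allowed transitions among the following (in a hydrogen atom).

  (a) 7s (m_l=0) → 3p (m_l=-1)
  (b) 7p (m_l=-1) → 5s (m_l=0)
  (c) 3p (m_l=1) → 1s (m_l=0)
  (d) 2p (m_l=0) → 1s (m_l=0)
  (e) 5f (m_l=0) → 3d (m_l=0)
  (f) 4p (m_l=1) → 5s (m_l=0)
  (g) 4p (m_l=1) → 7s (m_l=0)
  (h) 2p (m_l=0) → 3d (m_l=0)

(a) allowed
(b) allowed
(c) allowed
(d) allowed
(e) allowed
(f) allowed
(g) allowed
(h) allowed
Total allowed: 8 of 8.

8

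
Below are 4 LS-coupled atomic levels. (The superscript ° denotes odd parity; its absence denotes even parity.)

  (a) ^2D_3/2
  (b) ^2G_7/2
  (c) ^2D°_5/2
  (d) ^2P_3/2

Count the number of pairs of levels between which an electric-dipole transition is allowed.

2

(a)–(b): forbidden (parity, ΔL, ΔJ).
(a)–(c): allowed.
(a)–(d): forbidden (parity).
(b)–(c): forbidden (ΔL).
(b)–(d): forbidden (parity, ΔL, ΔJ).
(c)–(d): allowed.
Allowed pairs: 2 of 6.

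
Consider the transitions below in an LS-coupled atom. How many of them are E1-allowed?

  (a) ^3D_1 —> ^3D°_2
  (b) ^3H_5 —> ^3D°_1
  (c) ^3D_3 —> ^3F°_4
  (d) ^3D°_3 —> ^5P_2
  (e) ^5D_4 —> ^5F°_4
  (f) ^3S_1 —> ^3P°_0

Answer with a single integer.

4

(a) allowed
(b) forbidden (ΔL, ΔJ fail)
(c) allowed
(d) forbidden (ΔS fails)
(e) allowed
(f) allowed
Total allowed: 4 of 6.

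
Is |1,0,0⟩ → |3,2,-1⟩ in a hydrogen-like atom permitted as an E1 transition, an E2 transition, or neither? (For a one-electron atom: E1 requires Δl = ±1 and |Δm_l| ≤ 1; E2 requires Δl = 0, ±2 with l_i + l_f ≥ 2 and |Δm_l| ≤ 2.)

E2

Δl = 2 − 0 = +2; l_i + l_f = 2.
Δm_l = -1.
E1 (Δl = ±1, |Δm_l| ≤ 1): not satisfied.
E2 (Δl = 0,±2, l_i+l_f ≥ 2, |Δm_l| ≤ 2): satisfied.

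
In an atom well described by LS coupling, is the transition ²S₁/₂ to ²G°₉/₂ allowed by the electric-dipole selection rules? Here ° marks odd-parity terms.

forbidden

Initial level: S=1/2, L=0, J=1/2, parity even. Final level: S=1/2, L=4, J=9/2, parity odd.
Parity must change: even → odd — satisfied.
ΔS = 0: S: 1/2 → 1/2 — satisfied.
ΔL = 0, ±1 (not L=0↔0): L: 0 → 4, ΔL = +4 — violated.
ΔJ = 0, ±1 (not J=0↔0): J: 1/2 → 9/2, ΔJ = +4 — violated.
Rule(s) violated: ΔL, ΔJ.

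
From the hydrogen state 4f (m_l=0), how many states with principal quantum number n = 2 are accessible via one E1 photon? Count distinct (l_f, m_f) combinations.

0

E1 requires l_f ∈ {2, 4}, but neither lies in [0, 1], so no final state is reachable.
Total: 0.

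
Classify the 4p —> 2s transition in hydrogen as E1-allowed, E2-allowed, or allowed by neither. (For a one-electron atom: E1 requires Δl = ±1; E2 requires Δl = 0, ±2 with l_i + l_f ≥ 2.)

E1

Δl = 0 − 1 = -1; l_i + l_f = 1.
E1 (Δl = ±1): satisfied.
E2 (Δl = 0,±2, l_i+l_f ≥ 2): not satisfied.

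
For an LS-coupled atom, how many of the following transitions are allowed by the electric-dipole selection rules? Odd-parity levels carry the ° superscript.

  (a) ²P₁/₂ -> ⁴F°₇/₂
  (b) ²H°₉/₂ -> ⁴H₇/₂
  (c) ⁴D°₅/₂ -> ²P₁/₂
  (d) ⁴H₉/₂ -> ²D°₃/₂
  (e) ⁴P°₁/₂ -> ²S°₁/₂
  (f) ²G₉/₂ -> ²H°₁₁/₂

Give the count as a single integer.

(a) forbidden (ΔS, ΔL, ΔJ fail)
(b) forbidden (ΔS fails)
(c) forbidden (ΔS, ΔJ fail)
(d) forbidden (ΔS, ΔL, ΔJ fail)
(e) forbidden (parity, ΔS fail)
(f) allowed
Total allowed: 1 of 6.

1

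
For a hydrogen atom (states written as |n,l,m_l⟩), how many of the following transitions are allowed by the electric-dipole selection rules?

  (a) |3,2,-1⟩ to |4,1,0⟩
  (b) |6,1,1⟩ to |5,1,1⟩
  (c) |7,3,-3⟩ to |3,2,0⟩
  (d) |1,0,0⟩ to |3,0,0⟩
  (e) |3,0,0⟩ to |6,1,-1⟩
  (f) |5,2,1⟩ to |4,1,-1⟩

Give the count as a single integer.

2

(a) allowed
(b) forbidden — Δl = +0 (E1 requires Δl = ±1)
(c) forbidden — Δm_l = +3 (E1 requires Δm_l = 0, ±1)
(d) forbidden — Δl = +0 (E1 requires Δl = ±1)
(e) allowed
(f) forbidden — Δm_l = -2 (E1 requires Δm_l = 0, ±1)
Total allowed: 2 of 6.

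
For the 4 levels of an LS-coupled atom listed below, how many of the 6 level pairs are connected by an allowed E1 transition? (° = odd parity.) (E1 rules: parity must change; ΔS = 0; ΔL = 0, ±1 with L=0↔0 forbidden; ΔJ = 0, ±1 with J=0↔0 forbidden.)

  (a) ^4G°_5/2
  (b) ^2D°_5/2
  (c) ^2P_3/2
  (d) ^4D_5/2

(a)–(b): forbidden (parity, ΔS, ΔL).
(a)–(c): forbidden (ΔS, ΔL).
(a)–(d): forbidden (ΔL).
(b)–(c): allowed.
(b)–(d): forbidden (ΔS).
(c)–(d): forbidden (parity, ΔS).
Allowed pairs: 1 of 6.

1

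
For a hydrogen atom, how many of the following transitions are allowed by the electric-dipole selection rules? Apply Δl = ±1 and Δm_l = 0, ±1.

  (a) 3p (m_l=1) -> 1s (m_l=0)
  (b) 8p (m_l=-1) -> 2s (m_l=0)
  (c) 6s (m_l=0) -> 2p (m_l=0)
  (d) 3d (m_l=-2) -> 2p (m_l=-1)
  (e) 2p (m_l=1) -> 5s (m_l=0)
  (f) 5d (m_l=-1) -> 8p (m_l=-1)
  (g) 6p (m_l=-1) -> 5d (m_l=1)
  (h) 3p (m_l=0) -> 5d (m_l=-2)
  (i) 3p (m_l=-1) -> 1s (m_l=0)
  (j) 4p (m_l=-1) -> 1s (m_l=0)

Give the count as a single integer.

8

(a) allowed
(b) allowed
(c) allowed
(d) allowed
(e) allowed
(f) allowed
(g) forbidden — Δm_l = +2 (E1 requires Δm_l = 0, ±1)
(h) forbidden — Δm_l = -2 (E1 requires Δm_l = 0, ±1)
(i) allowed
(j) allowed
Total allowed: 8 of 10.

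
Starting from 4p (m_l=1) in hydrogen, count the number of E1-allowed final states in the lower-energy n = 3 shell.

E1 requires Δl = ±1, so l_f ∈ {0, 2}; with 0 ≤ l_f ≤ n_f−1 = 2, the allowed l_f values are {0, 2}.
For l_f = 0: m_f ∈ {m_i−1, m_i, m_i+1} ∩ [−0, 0] = {0} → 1 state.
For l_f = 2: m_f ∈ {m_i−1, m_i, m_i+1} ∩ [−2, 2] = {0, 1, 2} → 3 states.
Total: 4.

4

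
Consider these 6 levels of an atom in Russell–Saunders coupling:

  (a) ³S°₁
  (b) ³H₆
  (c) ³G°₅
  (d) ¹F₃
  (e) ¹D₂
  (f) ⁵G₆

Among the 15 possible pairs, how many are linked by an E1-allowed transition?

(a)–(b): forbidden (ΔL, ΔJ).
(a)–(c): forbidden (parity, ΔL, ΔJ).
(a)–(d): forbidden (ΔS, ΔL, ΔJ).
(a)–(e): forbidden (ΔS, ΔL).
(a)–(f): forbidden (ΔS, ΔL, ΔJ).
(b)–(c): allowed.
(b)–(d): forbidden (parity, ΔS, ΔL, ΔJ).
(b)–(e): forbidden (parity, ΔS, ΔL, ΔJ).
(b)–(f): forbidden (parity, ΔS).
(c)–(d): forbidden (ΔS, ΔJ).
(c)–(e): forbidden (ΔS, ΔL, ΔJ).
(c)–(f): forbidden (ΔS).
(d)–(e): forbidden (parity).
(d)–(f): forbidden (parity, ΔS, ΔJ).
(e)–(f): forbidden (parity, ΔS, ΔL, ΔJ).
Allowed pairs: 1 of 15.

1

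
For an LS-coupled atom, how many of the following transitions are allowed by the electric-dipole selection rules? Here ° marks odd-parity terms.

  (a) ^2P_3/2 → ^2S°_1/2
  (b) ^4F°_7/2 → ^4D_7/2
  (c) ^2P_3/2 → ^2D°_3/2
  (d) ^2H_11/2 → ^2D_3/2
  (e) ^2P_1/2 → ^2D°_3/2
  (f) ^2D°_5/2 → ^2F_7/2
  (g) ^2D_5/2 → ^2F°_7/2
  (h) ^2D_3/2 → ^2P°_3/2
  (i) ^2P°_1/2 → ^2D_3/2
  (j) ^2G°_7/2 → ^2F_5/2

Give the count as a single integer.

(a) allowed
(b) allowed
(c) allowed
(d) forbidden (parity, ΔL, ΔJ fail)
(e) allowed
(f) allowed
(g) allowed
(h) allowed
(i) allowed
(j) allowed
Total allowed: 9 of 10.

9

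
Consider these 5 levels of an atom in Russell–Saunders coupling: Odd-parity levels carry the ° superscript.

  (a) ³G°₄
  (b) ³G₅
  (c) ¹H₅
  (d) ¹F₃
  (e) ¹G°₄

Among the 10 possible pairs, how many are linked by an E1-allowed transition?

(a)–(b): allowed.
(a)–(c): forbidden (ΔS).
(a)–(d): forbidden (ΔS).
(a)–(e): forbidden (parity, ΔS).
(b)–(c): forbidden (parity, ΔS).
(b)–(d): forbidden (parity, ΔS, ΔJ).
(b)–(e): forbidden (ΔS).
(c)–(d): forbidden (parity, ΔL, ΔJ).
(c)–(e): allowed.
(d)–(e): allowed.
Allowed pairs: 3 of 10.

3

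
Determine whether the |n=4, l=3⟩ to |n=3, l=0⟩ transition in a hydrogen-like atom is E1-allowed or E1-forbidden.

forbidden

l: 3 → 0 (Δl = -3). Δl = ±1 ✗.
The transition is electric-dipole forbidden.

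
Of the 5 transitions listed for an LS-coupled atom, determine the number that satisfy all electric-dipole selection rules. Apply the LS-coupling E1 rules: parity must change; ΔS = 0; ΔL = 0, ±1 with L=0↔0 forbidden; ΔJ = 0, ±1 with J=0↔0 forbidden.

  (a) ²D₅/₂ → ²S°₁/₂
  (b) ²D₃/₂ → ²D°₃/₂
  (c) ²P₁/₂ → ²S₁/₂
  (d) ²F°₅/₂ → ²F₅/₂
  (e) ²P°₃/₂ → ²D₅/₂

(a) forbidden (ΔL, ΔJ fail)
(b) allowed
(c) forbidden (parity fails)
(d) allowed
(e) allowed
Total allowed: 3 of 5.

3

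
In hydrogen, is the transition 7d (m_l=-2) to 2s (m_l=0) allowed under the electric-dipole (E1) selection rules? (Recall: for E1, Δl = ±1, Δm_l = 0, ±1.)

forbidden

l: 2 → 0 (Δl = -2). Δl = ±1 fails.
Δm_l = 0 − (-2) = +2. E1 requires Δm_l = 0, ±1: fails.
The transition is electric-dipole forbidden.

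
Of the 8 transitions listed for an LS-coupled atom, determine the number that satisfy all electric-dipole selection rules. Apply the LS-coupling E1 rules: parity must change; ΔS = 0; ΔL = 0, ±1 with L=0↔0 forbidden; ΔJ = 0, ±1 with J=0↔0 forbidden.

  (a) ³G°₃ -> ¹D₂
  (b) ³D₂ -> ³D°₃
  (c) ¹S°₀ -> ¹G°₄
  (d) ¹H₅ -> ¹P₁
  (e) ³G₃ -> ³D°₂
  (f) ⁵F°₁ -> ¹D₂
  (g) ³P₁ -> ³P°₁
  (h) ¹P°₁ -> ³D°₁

2

(a) forbidden (ΔS, ΔL fail)
(b) allowed
(c) forbidden (parity, ΔL, ΔJ fail)
(d) forbidden (parity, ΔL, ΔJ fail)
(e) forbidden (ΔL fails)
(f) forbidden (ΔS fails)
(g) allowed
(h) forbidden (parity, ΔS fail)
Total allowed: 2 of 8.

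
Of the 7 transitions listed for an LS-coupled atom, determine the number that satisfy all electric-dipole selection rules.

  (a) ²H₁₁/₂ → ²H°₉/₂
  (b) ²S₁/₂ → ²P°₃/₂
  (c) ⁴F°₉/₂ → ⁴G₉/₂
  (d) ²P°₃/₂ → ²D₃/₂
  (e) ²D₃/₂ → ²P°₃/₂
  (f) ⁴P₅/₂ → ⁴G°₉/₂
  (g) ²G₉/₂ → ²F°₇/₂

6

(a) allowed
(b) allowed
(c) allowed
(d) allowed
(e) allowed
(f) forbidden (ΔL, ΔJ fail)
(g) allowed
Total allowed: 6 of 7.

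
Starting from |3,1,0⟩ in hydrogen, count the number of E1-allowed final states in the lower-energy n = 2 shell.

E1 requires Δl = ±1, so l_f ∈ {0, 2}; with 0 ≤ l_f ≤ n_f−1 = 1, the allowed l_f values are {0}.
For l_f = 0: m_f ∈ {m_i−1, m_i, m_i+1} ∩ [−0, 0] = {0} → 1 state.
Total: 1.

1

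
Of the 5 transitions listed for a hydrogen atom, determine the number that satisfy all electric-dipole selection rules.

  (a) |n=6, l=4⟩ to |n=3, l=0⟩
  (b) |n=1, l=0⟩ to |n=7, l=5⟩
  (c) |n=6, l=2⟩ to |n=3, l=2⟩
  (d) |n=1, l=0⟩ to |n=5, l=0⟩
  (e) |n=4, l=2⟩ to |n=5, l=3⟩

1

(a) forbidden — Δl = -4 (E1 requires Δl = ±1)
(b) forbidden — Δl = +5 (E1 requires Δl = ±1)
(c) forbidden — Δl = +0 (E1 requires Δl = ±1)
(d) forbidden — Δl = +0 (E1 requires Δl = ±1)
(e) allowed
Total allowed: 1 of 5.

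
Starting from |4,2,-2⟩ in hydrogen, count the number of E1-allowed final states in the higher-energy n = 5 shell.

E1 requires Δl = ±1, so l_f ∈ {1, 3}; with 0 ≤ l_f ≤ n_f−1 = 4, the allowed l_f values are {1, 3}.
For l_f = 1: m_f ∈ {m_i−1, m_i, m_i+1} ∩ [−1, 1] = {-1} → 1 state.
For l_f = 3: m_f ∈ {m_i−1, m_i, m_i+1} ∩ [−3, 3] = {-3, -2, -1} → 3 states.
Total: 4.

4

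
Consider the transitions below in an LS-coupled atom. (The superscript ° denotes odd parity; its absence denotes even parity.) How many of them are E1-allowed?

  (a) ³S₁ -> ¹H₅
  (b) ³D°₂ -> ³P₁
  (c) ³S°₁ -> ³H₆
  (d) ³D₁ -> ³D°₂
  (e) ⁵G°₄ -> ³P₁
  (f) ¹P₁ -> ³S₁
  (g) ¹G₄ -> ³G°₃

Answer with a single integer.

(a) forbidden (parity, ΔS, ΔL, ΔJ fail)
(b) allowed
(c) forbidden (ΔL, ΔJ fail)
(d) allowed
(e) forbidden (ΔS, ΔL, ΔJ fail)
(f) forbidden (parity, ΔS fail)
(g) forbidden (ΔS fails)
Total allowed: 2 of 7.

2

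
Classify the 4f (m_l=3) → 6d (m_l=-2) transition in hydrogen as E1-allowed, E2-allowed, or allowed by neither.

neither

Δl = 2 − 3 = -1; l_i + l_f = 5.
Δm_l = -5.
E1 (Δl = ±1, |Δm_l| ≤ 1): not satisfied.
E2 (Δl = 0,±2, l_i+l_f ≥ 2, |Δm_l| ≤ 2): not satisfied.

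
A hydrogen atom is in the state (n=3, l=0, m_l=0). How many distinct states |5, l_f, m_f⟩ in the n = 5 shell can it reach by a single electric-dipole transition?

3

E1 requires Δl = ±1, so l_f ∈ {-1, 1}; with 0 ≤ l_f ≤ n_f−1 = 4, the allowed l_f values are {1}.
For l_f = 1: m_f ∈ {m_i−1, m_i, m_i+1} ∩ [−1, 1] = {-1, 0, 1} → 3 states.
Total: 3.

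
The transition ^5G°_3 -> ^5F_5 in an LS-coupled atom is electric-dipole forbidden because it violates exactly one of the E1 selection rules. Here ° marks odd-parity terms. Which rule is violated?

Initial level: S=2, L=4, J=3, parity odd. Final level: S=2, L=3, J=5, parity even.
Parity must change: odd → even — satisfied.
ΔS = 0: S: 2 → 2 — satisfied.
ΔL = 0, ±1 (not L=0↔0): L: 4 → 3, ΔL = -1 — satisfied.
ΔJ = 0, ±1 (not J=0↔0): J: 3 → 5, ΔJ = +2 — violated.

the ΔJ = 0, ±1 rule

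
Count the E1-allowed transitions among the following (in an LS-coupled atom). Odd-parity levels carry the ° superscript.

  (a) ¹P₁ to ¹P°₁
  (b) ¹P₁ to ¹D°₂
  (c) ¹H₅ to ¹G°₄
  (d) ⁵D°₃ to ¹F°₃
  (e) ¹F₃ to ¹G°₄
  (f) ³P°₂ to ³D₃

(a) allowed
(b) allowed
(c) allowed
(d) forbidden (parity, ΔS fail)
(e) allowed
(f) allowed
Total allowed: 5 of 6.

5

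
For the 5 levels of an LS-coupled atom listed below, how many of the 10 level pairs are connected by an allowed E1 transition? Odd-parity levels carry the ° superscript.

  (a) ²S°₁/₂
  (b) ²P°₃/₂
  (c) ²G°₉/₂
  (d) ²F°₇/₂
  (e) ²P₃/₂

2

(a)–(b): forbidden (parity).
(a)–(c): forbidden (parity, ΔL, ΔJ).
(a)–(d): forbidden (parity, ΔL, ΔJ).
(a)–(e): allowed.
(b)–(c): forbidden (parity, ΔL, ΔJ).
(b)–(d): forbidden (parity, ΔL, ΔJ).
(b)–(e): allowed.
(c)–(d): forbidden (parity).
(c)–(e): forbidden (ΔL, ΔJ).
(d)–(e): forbidden (ΔL, ΔJ).
Allowed pairs: 2 of 10.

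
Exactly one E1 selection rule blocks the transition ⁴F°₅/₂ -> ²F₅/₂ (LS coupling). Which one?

the ΔS = 0 rule

Parity must change: odd → even — satisfied.
ΔS = 0: S: 3/2 → 1/2 — violated.
ΔL = 0, ±1 (not L=0↔0): L: 3 → 3, ΔL = +0 — satisfied.
ΔJ = 0, ±1 (not J=0↔0): J: 5/2 → 5/2, ΔJ = +0 — satisfied.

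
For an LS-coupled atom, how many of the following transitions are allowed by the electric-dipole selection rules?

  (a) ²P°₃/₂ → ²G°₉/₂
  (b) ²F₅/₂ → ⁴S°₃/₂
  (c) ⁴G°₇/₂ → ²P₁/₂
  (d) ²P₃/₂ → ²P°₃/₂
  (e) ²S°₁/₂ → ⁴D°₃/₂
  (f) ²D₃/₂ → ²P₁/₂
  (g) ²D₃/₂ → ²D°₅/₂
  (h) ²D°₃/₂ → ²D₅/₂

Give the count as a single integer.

(a) forbidden (parity, ΔL, ΔJ fail)
(b) forbidden (ΔS, ΔL fail)
(c) forbidden (ΔS, ΔL, ΔJ fail)
(d) allowed
(e) forbidden (parity, ΔS, ΔL fail)
(f) forbidden (parity fails)
(g) allowed
(h) allowed
Total allowed: 3 of 8.

3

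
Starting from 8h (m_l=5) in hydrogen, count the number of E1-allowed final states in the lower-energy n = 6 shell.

1

E1 requires Δl = ±1, so l_f ∈ {4, 6}; with 0 ≤ l_f ≤ n_f−1 = 5, the allowed l_f values are {4}.
For l_f = 4: m_f ∈ {m_i−1, m_i, m_i+1} ∩ [−4, 4] = {4} → 1 state.
Total: 1.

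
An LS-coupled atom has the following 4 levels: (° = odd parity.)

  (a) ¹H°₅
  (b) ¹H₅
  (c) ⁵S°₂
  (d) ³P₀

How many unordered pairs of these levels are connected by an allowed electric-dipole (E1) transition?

1

(a)–(b): allowed.
(a)–(c): forbidden (parity, ΔS, ΔL, ΔJ).
(a)–(d): forbidden (ΔS, ΔL, ΔJ).
(b)–(c): forbidden (ΔS, ΔL, ΔJ).
(b)–(d): forbidden (parity, ΔS, ΔL, ΔJ).
(c)–(d): forbidden (ΔS, ΔJ).
Allowed pairs: 1 of 6.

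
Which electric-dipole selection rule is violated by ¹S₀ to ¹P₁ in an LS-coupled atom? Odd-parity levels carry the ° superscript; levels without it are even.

parity

Parity must change: even → even — fails.
ΔS = 0: S: 0 → 0 — passes.
ΔL = 0, ±1 (not L=0↔0): L: 0 → 1, ΔL = +1 — passes.
ΔJ = 0, ±1 (not J=0↔0): J: 0 → 1, ΔJ = +1 — passes.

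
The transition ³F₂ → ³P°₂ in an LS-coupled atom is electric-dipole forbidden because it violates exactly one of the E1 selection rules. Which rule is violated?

Reading off the term symbols: S 1→1, L 3→1, J 2→2, parity even→odd.
Parity must change: even → odd — ✓.
ΔS = 0: S: 1 → 1 — ✓.
ΔL = 0, ±1 (not L=0↔0): L: 3 → 1, ΔL = -2 — ✗.
ΔJ = 0, ±1 (not J=0↔0): J: 2 → 2, ΔJ = +0 — ✓.

the ΔL = 0, ±1 rule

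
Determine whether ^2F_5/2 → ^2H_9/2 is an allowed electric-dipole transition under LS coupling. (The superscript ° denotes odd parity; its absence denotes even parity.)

Reading off the term symbols: S 1/2→1/2, L 3→5, J 5/2→9/2, parity even→even.
ΔJ = 0, ±1 (not J=0↔0): J: 5/2 → 9/2, ΔJ = +2 — ✗.
ΔL = 0, ±1 (not L=0↔0): L: 3 → 5, ΔL = +2 — ✗.
Parity must change: even → even — ✗.
ΔS = 0: S: 1/2 → 1/2 — ✓.
Rule(s) violated: parity, ΔL, ΔJ.

forbidden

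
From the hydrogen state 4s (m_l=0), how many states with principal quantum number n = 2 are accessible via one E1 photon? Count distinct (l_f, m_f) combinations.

3

E1 requires Δl = ±1, so l_f ∈ {-1, 1}; with 0 ≤ l_f ≤ n_f−1 = 1, the allowed l_f values are {1}.
For l_f = 1: m_f ∈ {m_i−1, m_i, m_i+1} ∩ [−1, 1] = {-1, 0, 1} → 3 states.
Total: 3.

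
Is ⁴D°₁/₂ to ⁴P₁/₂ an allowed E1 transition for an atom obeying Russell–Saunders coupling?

allowed

Reading off the term symbols: S 3/2→3/2, L 2→1, J 1/2→1/2, parity odd→even.
ΔL = 0, ±1 (not L=0↔0): L: 2 → 1, ΔL = -1 — ✓.
ΔJ = 0, ±1 (not J=0↔0): J: 1/2 → 1/2, ΔJ = +0 — ✓.
ΔS = 0: S: 3/2 → 3/2 — ✓.
Parity must change: odd → even — ✓.
All four E1 rules are satisfied.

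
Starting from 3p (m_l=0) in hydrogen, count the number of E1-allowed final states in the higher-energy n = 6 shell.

E1 requires Δl = ±1, so l_f ∈ {0, 2}; with 0 ≤ l_f ≤ n_f−1 = 5, the allowed l_f values are {0, 2}.
For l_f = 0: m_f ∈ {m_i−1, m_i, m_i+1} ∩ [−0, 0] = {0} → 1 state.
For l_f = 2: m_f ∈ {m_i−1, m_i, m_i+1} ∩ [−2, 2] = {-1, 0, 1} → 3 states.
Total: 4.

4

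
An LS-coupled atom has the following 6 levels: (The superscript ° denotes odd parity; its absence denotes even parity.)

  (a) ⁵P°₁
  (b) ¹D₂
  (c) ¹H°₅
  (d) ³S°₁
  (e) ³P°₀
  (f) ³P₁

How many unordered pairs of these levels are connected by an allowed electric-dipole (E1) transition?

2

(a)–(b): forbidden (ΔS).
(a)–(c): forbidden (parity, ΔS, ΔL, ΔJ).
(a)–(d): forbidden (parity, ΔS).
(a)–(e): forbidden (parity, ΔS).
(a)–(f): forbidden (ΔS).
(b)–(c): forbidden (ΔL, ΔJ).
(b)–(d): forbidden (ΔS, ΔL).
(b)–(e): forbidden (ΔS, ΔJ).
(b)–(f): forbidden (parity, ΔS).
(c)–(d): forbidden (parity, ΔS, ΔL, ΔJ).
(c)–(e): forbidden (parity, ΔS, ΔL, ΔJ).
(c)–(f): forbidden (ΔS, ΔL, ΔJ).
(d)–(e): forbidden (parity).
(d)–(f): allowed.
(e)–(f): allowed.
Allowed pairs: 2 of 15.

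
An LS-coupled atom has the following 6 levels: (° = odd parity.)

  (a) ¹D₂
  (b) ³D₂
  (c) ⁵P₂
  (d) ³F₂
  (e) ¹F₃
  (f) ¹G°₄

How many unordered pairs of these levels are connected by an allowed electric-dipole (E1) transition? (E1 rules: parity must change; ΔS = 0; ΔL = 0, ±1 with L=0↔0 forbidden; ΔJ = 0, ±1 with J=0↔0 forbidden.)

1

(a)–(b): forbidden (parity, ΔS).
(a)–(c): forbidden (parity, ΔS).
(a)–(d): forbidden (parity, ΔS).
(a)–(e): forbidden (parity).
(a)–(f): forbidden (ΔL, ΔJ).
(b)–(c): forbidden (parity, ΔS).
(b)–(d): forbidden (parity).
(b)–(e): forbidden (parity, ΔS).
(b)–(f): forbidden (ΔS, ΔL, ΔJ).
(c)–(d): forbidden (parity, ΔS, ΔL).
(c)–(e): forbidden (parity, ΔS, ΔL).
(c)–(f): forbidden (ΔS, ΔL, ΔJ).
(d)–(e): forbidden (parity, ΔS).
(d)–(f): forbidden (ΔS, ΔJ).
(e)–(f): allowed.
Allowed pairs: 1 of 15.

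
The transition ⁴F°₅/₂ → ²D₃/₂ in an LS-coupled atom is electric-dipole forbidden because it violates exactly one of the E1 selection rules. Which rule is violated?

the ΔS = 0 rule

Reading off the term symbols: S 3/2→1/2, L 3→2, J 5/2→3/2, parity odd→even.
Parity must change: odd → even — satisfied.
ΔS = 0: S: 3/2 → 1/2 — violated.
ΔL = 0, ±1 (not L=0↔0): L: 3 → 2, ΔL = -1 — satisfied.
ΔJ = 0, ±1 (not J=0↔0): J: 5/2 → 3/2, ΔJ = -1 — satisfied.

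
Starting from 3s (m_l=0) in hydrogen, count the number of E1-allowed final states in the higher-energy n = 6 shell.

E1 requires Δl = ±1, so l_f ∈ {-1, 1}; with 0 ≤ l_f ≤ n_f−1 = 5, the allowed l_f values are {1}.
For l_f = 1: m_f ∈ {m_i−1, m_i, m_i+1} ∩ [−1, 1] = {-1, 0, 1} → 3 states.
Total: 3.

3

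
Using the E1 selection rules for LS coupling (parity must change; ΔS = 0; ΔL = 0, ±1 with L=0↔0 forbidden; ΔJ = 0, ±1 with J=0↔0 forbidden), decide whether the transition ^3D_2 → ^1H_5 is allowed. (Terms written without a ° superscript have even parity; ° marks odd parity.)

Reading off the term symbols: S 1→0, L 2→5, J 2→5, parity even→even.
Parity must change: even → even — ✗.
ΔS = 0: S: 1 → 0 — ✗.
ΔL = 0, ±1 (not L=0↔0): L: 2 → 5, ΔL = +3 — ✗.
ΔJ = 0, ±1 (not J=0↔0): J: 2 → 5, ΔJ = +3 — ✗.
Rule(s) violated: parity, ΔS, ΔL, ΔJ.

forbidden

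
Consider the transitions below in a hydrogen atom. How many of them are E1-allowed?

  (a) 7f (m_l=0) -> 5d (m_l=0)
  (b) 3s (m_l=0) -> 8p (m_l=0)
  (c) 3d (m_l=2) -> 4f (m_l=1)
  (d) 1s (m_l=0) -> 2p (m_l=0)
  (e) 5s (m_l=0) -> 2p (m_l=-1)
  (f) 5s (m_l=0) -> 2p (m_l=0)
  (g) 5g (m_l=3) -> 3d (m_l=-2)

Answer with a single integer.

(a) allowed
(b) allowed
(c) allowed
(d) allowed
(e) allowed
(f) allowed
(g) forbidden — Δl = -2 (E1 requires Δl = ±1); Δm_l = -5 (E1 requires Δm_l = 0, ±1)
Total allowed: 6 of 7.

6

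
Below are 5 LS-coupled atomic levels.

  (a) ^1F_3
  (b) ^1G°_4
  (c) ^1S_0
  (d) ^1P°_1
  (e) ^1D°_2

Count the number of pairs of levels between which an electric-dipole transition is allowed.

3

(a)–(b): allowed.
(a)–(c): forbidden (parity, ΔL, ΔJ).
(a)–(d): forbidden (ΔL, ΔJ).
(a)–(e): allowed.
(b)–(c): forbidden (ΔL, ΔJ).
(b)–(d): forbidden (parity, ΔL, ΔJ).
(b)–(e): forbidden (parity, ΔL, ΔJ).
(c)–(d): allowed.
(c)–(e): forbidden (ΔL, ΔJ).
(d)–(e): forbidden (parity).
Allowed pairs: 3 of 10.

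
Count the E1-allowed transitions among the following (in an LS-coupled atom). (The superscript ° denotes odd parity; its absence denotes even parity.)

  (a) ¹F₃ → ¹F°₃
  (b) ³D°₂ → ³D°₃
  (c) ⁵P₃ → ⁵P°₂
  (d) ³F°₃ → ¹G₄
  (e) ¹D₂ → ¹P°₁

(a) allowed
(b) forbidden (parity fails)
(c) allowed
(d) forbidden (ΔS fails)
(e) allowed
Total allowed: 3 of 5.

3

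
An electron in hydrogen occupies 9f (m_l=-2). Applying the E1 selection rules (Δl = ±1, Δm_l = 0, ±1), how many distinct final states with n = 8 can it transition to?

E1 requires Δl = ±1, so l_f ∈ {2, 4}; with 0 ≤ l_f ≤ n_f−1 = 7, the allowed l_f values are {2, 4}.
For l_f = 2: m_f ∈ {m_i−1, m_i, m_i+1} ∩ [−2, 2] = {-2, -1} → 2 states.
For l_f = 4: m_f ∈ {m_i−1, m_i, m_i+1} ∩ [−4, 4] = {-3, -2, -1} → 3 states.
Total: 5.

5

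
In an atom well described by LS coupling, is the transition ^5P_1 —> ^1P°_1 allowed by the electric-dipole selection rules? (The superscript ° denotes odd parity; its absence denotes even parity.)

Parity must change: even → odd — ✓.
ΔJ = 0, ±1 (not J=0↔0): J: 1 → 1, ΔJ = +0 — ✓.
ΔS = 0: S: 2 → 0 — ✗.
ΔL = 0, ±1 (not L=0↔0): L: 1 → 1, ΔL = +0 — ✓.
Rule(s) violated: ΔS.

forbidden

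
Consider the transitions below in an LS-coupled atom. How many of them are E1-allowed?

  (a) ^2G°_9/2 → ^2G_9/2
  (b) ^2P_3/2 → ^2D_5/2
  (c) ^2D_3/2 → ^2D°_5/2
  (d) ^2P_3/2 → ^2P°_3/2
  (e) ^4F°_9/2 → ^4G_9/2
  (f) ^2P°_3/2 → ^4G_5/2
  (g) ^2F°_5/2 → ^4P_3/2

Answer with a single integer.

4

(a) allowed
(b) forbidden (parity fails)
(c) allowed
(d) allowed
(e) allowed
(f) forbidden (ΔS, ΔL fail)
(g) forbidden (ΔS, ΔL fail)
Total allowed: 4 of 7.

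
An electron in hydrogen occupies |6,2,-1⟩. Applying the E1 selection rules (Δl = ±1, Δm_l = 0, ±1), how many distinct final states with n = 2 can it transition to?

E1 requires Δl = ±1, so l_f ∈ {1, 3}; with 0 ≤ l_f ≤ n_f−1 = 1, the allowed l_f values are {1}.
For l_f = 1: m_f ∈ {m_i−1, m_i, m_i+1} ∩ [−1, 1] = {-1, 0} → 2 states.
Total: 2.

2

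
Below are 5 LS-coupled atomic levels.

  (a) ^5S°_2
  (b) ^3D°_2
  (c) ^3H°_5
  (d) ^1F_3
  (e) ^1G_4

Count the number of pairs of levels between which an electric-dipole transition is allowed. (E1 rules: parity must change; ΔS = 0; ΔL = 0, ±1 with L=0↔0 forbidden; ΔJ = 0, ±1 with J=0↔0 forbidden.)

(a)–(b): forbidden (parity, ΔS, ΔL).
(a)–(c): forbidden (parity, ΔS, ΔL, ΔJ).
(a)–(d): forbidden (ΔS, ΔL).
(a)–(e): forbidden (ΔS, ΔL, ΔJ).
(b)–(c): forbidden (parity, ΔL, ΔJ).
(b)–(d): forbidden (ΔS).
(b)–(e): forbidden (ΔS, ΔL, ΔJ).
(c)–(d): forbidden (ΔS, ΔL, ΔJ).
(c)–(e): forbidden (ΔS).
(d)–(e): forbidden (parity).
Allowed pairs: 0 of 10.

0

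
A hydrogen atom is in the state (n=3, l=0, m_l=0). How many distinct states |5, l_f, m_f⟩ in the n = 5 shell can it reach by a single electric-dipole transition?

3

E1 requires Δl = ±1, so l_f ∈ {-1, 1}; with 0 ≤ l_f ≤ n_f−1 = 4, the allowed l_f values are {1}.
For l_f = 1: m_f ∈ {m_i−1, m_i, m_i+1} ∩ [−1, 1] = {-1, 0, 1} → 3 states.
Total: 3.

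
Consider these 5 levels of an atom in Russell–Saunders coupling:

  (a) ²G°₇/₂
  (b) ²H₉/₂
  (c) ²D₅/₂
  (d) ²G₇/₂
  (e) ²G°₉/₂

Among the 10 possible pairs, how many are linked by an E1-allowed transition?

(a)–(b): allowed.
(a)–(c): forbidden (ΔL).
(a)–(d): allowed.
(a)–(e): forbidden (parity).
(b)–(c): forbidden (parity, ΔL, ΔJ).
(b)–(d): forbidden (parity).
(b)–(e): allowed.
(c)–(d): forbidden (parity, ΔL).
(c)–(e): forbidden (ΔL, ΔJ).
(d)–(e): allowed.
Allowed pairs: 4 of 10.

4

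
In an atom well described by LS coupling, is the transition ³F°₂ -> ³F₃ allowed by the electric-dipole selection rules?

allowed

ΔJ = 0, ±1 (not J=0↔0): J: 2 → 3, ΔJ = +1 — ok.
ΔL = 0, ±1 (not L=0↔0): L: 3 → 3, ΔL = +0 — ok.
Parity must change: odd → even — ok.
ΔS = 0: S: 1 → 1 — ok.
All four E1 rules are satisfied.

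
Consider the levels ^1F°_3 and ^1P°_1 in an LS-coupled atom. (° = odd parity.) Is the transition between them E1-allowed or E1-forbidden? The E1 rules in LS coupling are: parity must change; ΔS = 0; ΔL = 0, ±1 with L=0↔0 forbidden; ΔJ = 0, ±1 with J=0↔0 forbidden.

ΔL = 0, ±1 (not L=0↔0): L: 3 → 1, ΔL = -2 — violated.
Parity must change: odd → odd — violated.
ΔJ = 0, ±1 (not J=0↔0): J: 3 → 1, ΔJ = -2 — violated.
ΔS = 0: S: 0 → 0 — satisfied.
Rule(s) violated: parity, ΔL, ΔJ.

forbidden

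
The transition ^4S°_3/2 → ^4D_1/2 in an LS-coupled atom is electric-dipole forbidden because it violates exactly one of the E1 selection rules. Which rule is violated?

Initial level: S=3/2, L=0, J=3/2, parity odd. Final level: S=3/2, L=2, J=1/2, parity even.
Parity must change: odd → even — ok.
ΔS = 0: S: 3/2 → 3/2 — ok.
ΔL = 0, ±1 (not L=0↔0): L: 0 → 2, ΔL = +2 — fails.
ΔJ = 0, ±1 (not J=0↔0): J: 3/2 → 1/2, ΔJ = -1 — ok.

the ΔL = 0, ±1 rule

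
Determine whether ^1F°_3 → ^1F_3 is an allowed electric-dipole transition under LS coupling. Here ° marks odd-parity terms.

allowed

Reading off the term symbols: S 0→0, L 3→3, J 3→3, parity odd→even.
Parity must change: odd → even — passes.
ΔS = 0: S: 0 → 0 — passes.
ΔL = 0, ±1 (not L=0↔0): L: 3 → 3, ΔL = +0 — passes.
ΔJ = 0, ±1 (not J=0↔0): J: 3 → 3, ΔJ = +0 — passes.
All four E1 rules are satisfied.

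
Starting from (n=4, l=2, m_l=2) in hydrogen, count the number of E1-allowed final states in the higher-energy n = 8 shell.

4

E1 requires Δl = ±1, so l_f ∈ {1, 3}; with 0 ≤ l_f ≤ n_f−1 = 7, the allowed l_f values are {1, 3}.
For l_f = 1: m_f ∈ {m_i−1, m_i, m_i+1} ∩ [−1, 1] = {1} → 1 state.
For l_f = 3: m_f ∈ {m_i−1, m_i, m_i+1} ∩ [−3, 3] = {1, 2, 3} → 3 states.
Total: 4.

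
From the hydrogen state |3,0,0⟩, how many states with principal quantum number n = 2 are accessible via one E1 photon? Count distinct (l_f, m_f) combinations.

3

E1 requires Δl = ±1, so l_f ∈ {-1, 1}; with 0 ≤ l_f ≤ n_f−1 = 1, the allowed l_f values are {1}.
For l_f = 1: m_f ∈ {m_i−1, m_i, m_i+1} ∩ [−1, 1] = {-1, 0, 1} → 3 states.
Total: 3.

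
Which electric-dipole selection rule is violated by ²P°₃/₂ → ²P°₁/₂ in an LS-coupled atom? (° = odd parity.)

Parity must change: odd → odd — ✗.
ΔS = 0: S: 1/2 → 1/2 — ✓.
ΔL = 0, ±1 (not L=0↔0): L: 1 → 1, ΔL = +0 — ✓.
ΔJ = 0, ±1 (not J=0↔0): J: 3/2 → 1/2, ΔJ = -1 — ✓.

parity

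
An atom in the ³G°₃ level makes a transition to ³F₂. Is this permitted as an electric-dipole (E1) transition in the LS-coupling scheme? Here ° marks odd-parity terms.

allowed

Parity must change: odd → even — ok.
ΔS = 0: S: 1 → 1 — ok.
ΔL = 0, ±1 (not L=0↔0): L: 4 → 3, ΔL = -1 — ok.
ΔJ = 0, ±1 (not J=0↔0): J: 3 → 2, ΔJ = -1 — ok.
All four E1 rules are satisfied.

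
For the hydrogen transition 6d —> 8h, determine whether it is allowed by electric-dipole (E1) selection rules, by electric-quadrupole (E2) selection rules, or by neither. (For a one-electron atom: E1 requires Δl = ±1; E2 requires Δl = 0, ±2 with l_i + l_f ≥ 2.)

Δl = 5 − 2 = +3; l_i + l_f = 7.
E1 (Δl = ±1): not satisfied.
E2 (Δl = 0,±2, l_i+l_f ≥ 2): not satisfied.

neither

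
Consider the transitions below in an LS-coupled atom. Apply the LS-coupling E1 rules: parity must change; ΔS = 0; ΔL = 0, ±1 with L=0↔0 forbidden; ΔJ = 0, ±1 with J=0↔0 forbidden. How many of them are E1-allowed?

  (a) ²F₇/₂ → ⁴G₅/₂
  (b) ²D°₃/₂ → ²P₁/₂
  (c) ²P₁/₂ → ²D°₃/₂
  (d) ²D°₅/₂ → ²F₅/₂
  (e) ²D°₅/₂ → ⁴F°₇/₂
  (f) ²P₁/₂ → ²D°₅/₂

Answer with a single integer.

(a) forbidden (parity, ΔS fail)
(b) allowed
(c) allowed
(d) allowed
(e) forbidden (parity, ΔS fail)
(f) forbidden (ΔJ fails)
Total allowed: 3 of 6.

3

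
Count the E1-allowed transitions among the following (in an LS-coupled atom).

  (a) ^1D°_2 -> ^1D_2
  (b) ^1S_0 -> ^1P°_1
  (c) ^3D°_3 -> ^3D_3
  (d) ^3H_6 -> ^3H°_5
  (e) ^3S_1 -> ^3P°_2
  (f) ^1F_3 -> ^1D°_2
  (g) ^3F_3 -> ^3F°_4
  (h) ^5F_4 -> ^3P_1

7

(a) allowed
(b) allowed
(c) allowed
(d) allowed
(e) allowed
(f) allowed
(g) allowed
(h) forbidden (parity, ΔS, ΔL, ΔJ fail)
Total allowed: 7 of 8.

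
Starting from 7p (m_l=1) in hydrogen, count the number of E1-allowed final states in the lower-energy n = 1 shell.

E1 requires Δl = ±1, so l_f ∈ {0, 2}; with 0 ≤ l_f ≤ n_f−1 = 0, the allowed l_f values are {0}.
For l_f = 0: m_f ∈ {m_i−1, m_i, m_i+1} ∩ [−0, 0] = {0} → 1 state.
Total: 1.

1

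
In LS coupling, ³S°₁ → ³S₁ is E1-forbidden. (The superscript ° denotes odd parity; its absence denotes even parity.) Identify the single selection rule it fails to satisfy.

the L=0 ↔ L=0 exclusion

Initial level: S=1, L=0, J=1, parity odd. Final level: S=1, L=0, J=1, parity even.
ΔL = 0, ±1 (not L=0↔0): L: 0 → 0, ΔL = +0 — fails.
Parity must change: odd → even — passes.
ΔS = 0: S: 1 → 1 — passes.
ΔJ = 0, ±1 (not J=0↔0): J: 1 → 1, ΔJ = +0 — passes.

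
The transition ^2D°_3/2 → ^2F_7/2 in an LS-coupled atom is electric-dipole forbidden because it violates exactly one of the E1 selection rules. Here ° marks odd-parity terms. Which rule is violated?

Reading off the term symbols: S 1/2→1/2, L 2→3, J 3/2→7/2, parity odd→even.
Parity must change: odd → even — passes.
ΔS = 0: S: 1/2 → 1/2 — passes.
ΔL = 0, ±1 (not L=0↔0): L: 2 → 3, ΔL = +1 — passes.
ΔJ = 0, ±1 (not J=0↔0): J: 3/2 → 7/2, ΔJ = +2 — fails.

the ΔJ = 0, ±1 rule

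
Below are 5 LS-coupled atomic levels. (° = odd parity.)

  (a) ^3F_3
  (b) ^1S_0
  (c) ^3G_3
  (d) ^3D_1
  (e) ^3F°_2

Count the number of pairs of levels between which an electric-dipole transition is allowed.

(a)–(b): forbidden (parity, ΔS, ΔL, ΔJ).
(a)–(c): forbidden (parity).
(a)–(d): forbidden (parity, ΔJ).
(a)–(e): allowed.
(b)–(c): forbidden (parity, ΔS, ΔL, ΔJ).
(b)–(d): forbidden (parity, ΔS, ΔL).
(b)–(e): forbidden (ΔS, ΔL, ΔJ).
(c)–(d): forbidden (parity, ΔL, ΔJ).
(c)–(e): allowed.
(d)–(e): allowed.
Allowed pairs: 3 of 10.

3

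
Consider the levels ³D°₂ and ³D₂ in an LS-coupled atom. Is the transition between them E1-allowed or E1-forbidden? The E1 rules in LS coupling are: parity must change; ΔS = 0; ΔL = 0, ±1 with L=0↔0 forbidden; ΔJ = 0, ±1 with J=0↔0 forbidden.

allowed

Initial level: S=1, L=2, J=2, parity odd. Final level: S=1, L=2, J=2, parity even.
Parity must change: odd → even — passes.
ΔS = 0: S: 1 → 1 — passes.
ΔL = 0, ±1 (not L=0↔0): L: 2 → 2, ΔL = +0 — passes.
ΔJ = 0, ±1 (not J=0↔0): J: 2 → 2, ΔJ = +0 — passes.
All four E1 rules are satisfied.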